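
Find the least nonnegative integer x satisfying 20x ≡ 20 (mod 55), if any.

1

gcd(55, 20):
  55 = 2·20 + 15
  20 = 1·15 + 5
  15 = 3·5
so gcd(55, 20) = 5.
5 divides 20, so solutions exist.
Back-substitute for Bézout coefficients:
  5 = 20 - 1·15
  ... = 20·(3) + 55·(-1)
So 20·(3) ≡ 5 (mod 55); multiply by 4: x ≡ 12 (mod 11).
Smallest nonnegative: x = 12 mod 11 = 1.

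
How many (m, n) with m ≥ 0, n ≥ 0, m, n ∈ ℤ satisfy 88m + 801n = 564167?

8

gcd(801, 88) = 1  (801 = 9×88 + 9, 88 = 9×9 + 7, 9 = 1×7 + 2, 7 = 3×2 + 1, 2 = 2×1).
Back-substituting, 88×(355) + 801×(-39) = 1.
Scale by 564167: one solution is (200279285, -22002513). Reduce m mod 801: (449, 655).
General: m = 449 + 801t, n = 655 - 88t.
m ≥ 0 ⇒ t ≥ 0; n ≥ 0 ⇒ t ≤ 7. So t ∈ [0, 7]: 8 solutions.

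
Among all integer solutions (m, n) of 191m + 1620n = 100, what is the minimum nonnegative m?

gcd(1620, 191) = 1  (1620 = 8·191 + 92, 191 = 2·92 + 7, 92 = 13·7 + 1, 7 = 7·1).
1 divides 100, so solutions exist.
Back-substituting, 191·(-229) + 1620·(27) = 1.
Scale by 100/1 = 100: (m₀, n₀) = (-22900, 2700).
General solution: m = -22900 + 1620t, n = 2700 - 191t for integer t.
m ≥ 0: smallest is -22900 mod 1620 = 1400 (at t = 15), with n = -165.

1400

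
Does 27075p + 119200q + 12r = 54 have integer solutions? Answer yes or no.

gcd(119200, 27075) = 25.
gcd(25, 12) = 1.
1 divides 54, so integer solutions exist.

yes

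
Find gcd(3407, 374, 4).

1

gcd(3407, 374):
  3407 = 9×374 + 41
  374 = 9×41 + 5
  41 = 8×5 + 1
  5 = 5×1
so gcd(3407, 374) = 1.
gcd(1, 4) = 1.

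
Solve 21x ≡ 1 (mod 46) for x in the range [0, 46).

gcd(46, 21):
  46 = 2·21 + 4
  21 = 5·4 + 1
  4 = 4·1
so gcd(46, 21) = 1.
Back-substitute for Bézout coefficients:
  1 = 21 - 5·4
  ... = 21·(11) + 46·(-5)
So 21·11 ≡ 1 (mod 46), and 11 mod 46 = 11.

11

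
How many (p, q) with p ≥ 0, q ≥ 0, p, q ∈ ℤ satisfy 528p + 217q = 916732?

gcd(528, 217) = 1  (528 = 2·217 + 94, 217 = 2·94 + 29, 94 = 3·29 + 7, 29 = 4·7 + 1, 7 = 7·1).
Back-substituting, 528·(-30) + 217·(73) = 1.
Scale by 916732: one solution is (-27501960, 66921436). Reduce p mod 217: (186, 3772).
General: p = 186 + 217t, q = 3772 - 528t.
p ≥ 0 ⇒ t ≥ 0; q ≥ 0 ⇒ t ≤ 7. So t ∈ [0, 7]: 8 solutions.

8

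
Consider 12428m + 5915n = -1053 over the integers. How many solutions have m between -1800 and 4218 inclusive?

13

gcd(12428, 5915):
  12428 = 2·5915 + 598
  5915 = 9·598 + 533
  598 = 1·533 + 65
  533 = 8·65 + 13
  65 = 5·13
so gcd(12428, 5915) = 13.
Back-substitute for Bézout coefficients:
  13 = 533 - 8·65
  ... = 12428·(-89) + 5915·(187)
Scale by -81: particular solution (7209, -15147); reduce m mod 455: (384, -807).
General solution: m = 384 + 455t, n = -807 - 956t for integer t.
-1800 ≤ 384 + 455t ≤ 4218 gives t ∈ [-4, 8], which is 13 values.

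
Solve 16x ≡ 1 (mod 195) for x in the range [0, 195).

gcd(195, 16):
  195 = 12*16 + 3
  16 = 5*3 + 1
  3 = 3*1
so gcd(195, 16) = 1.
Back-substitute for Bézout coefficients:
  1 = 16 - 5*3
  ... = 16*(61) + 195*(-5)
So 16*61 ≡ 1 (mod 195), and 61 mod 195 = 61.

61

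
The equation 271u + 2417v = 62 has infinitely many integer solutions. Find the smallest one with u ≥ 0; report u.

gcd(2417, 271) = 1  (2417 = 8·271 + 249, 271 = 1·249 + 22, 249 = 11·22 + 7, 22 = 3·7 + 1, 7 = 7·1).
1 divides 62, so solutions exist.
Back-substituting, 271·(330) + 2417·(-37) = 1.
Scale by 62/1 = 62: (u₀, v₀) = (20460, -2294).
General solution: u = 20460 + 2417t, v = -2294 - 271t for integer t.
u ≥ 0: smallest is 20460 mod 2417 = 1124 (at t = -8), with v = -126.

1124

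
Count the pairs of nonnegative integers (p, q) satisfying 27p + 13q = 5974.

gcd(27, 13) = 1  (27 = 2*13 + 1, 13 = 13*1).
Back-substituting, 27*(1) + 13*(-2) = 1.
Scale by 5974: one solution is (5974, -11948). Reduce p mod 13: (7, 445).
General: p = 7 + 13t, q = 445 - 27t.
p ≥ 0 ⇒ t ≥ 0; q ≥ 0 ⇒ t ≤ 16. So t ∈ [0, 16]: 17 solutions.

17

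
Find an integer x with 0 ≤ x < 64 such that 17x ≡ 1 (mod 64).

gcd(64, 17) = 1  (64 = 3*17 + 13, 17 = 1*13 + 4, 13 = 3*4 + 1, 4 = 4*1).
Back-substituting, 17*(-15) + 64*(4) = 1.
So 17*-15 ≡ 1 (mod 64), and -15 mod 64 = 49.

49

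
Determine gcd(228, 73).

gcd(228, 73) = 1  (228 = 3×73 + 9, 73 = 8×9 + 1, 9 = 9×1).

1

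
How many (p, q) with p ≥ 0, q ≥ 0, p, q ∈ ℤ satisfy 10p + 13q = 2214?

gcd(13, 10) = 1  (13 = 1×10 + 3, 10 = 3×3 + 1, 3 = 3×1).
Back-substituting, 10×(4) + 13×(-3) = 1.
Scale by 2214: one solution is (8856, -6642). Reduce p mod 13: (3, 168).
General: p = 3 + 13t, q = 168 - 10t.
p ≥ 0 ⇒ t ≥ 0; q ≥ 0 ⇒ t ≤ 16. So t ∈ [0, 16]: 17 solutions.

17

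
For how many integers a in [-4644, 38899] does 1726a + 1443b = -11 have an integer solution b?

gcd(1726, 1443):
  1726 = 1×1443 + 283
  1443 = 5×283 + 28
  283 = 10×28 + 3
  28 = 9×3 + 1
  3 = 3×1
so gcd(1726, 1443) = 1.
Back-substitute for Bézout coefficients:
  1 = 28 - 9×3
  ... = 1726×(-464) + 1443×(555)
Scale by -11: particular solution (5104, -6105); reduce a mod 1443: (775, -927).
General solution: a = 775 + 1443t, b = -927 - 1726t for integer t.
-4644 ≤ 775 + 1443t ≤ 38899 gives t ∈ [-3, 26], which is 30 values.

30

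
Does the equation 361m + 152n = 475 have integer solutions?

gcd(361, 152) = 19  (361 = 2·152 + 57, 152 = 2·57 + 38, 57 = 1·38 + 19, 38 = 2·19).
19 divides 475, so integer solutions exist.

yes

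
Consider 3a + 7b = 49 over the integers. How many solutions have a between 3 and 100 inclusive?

gcd(7, 3) = 1  (7 = 2×3 + 1, 3 = 3×1).
Back-substituting, 3×(-2) + 7×(1) = 1.
Scale by 49: particular solution (-98, 49); reduce a mod 7: (0, 7).
General solution: a = 0 + 7t, b = 7 - 3t for integer t.
3 ≤ 0 + 7t ≤ 100 gives t ∈ [1, 14], which is 14 values.

14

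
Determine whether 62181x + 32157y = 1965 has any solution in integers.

no

gcd(62181, 32157) = 27  (62181 = 1·32157 + 30024, 32157 = 1·30024 + 2133, 30024 = 14·2133 + 162, 2133 = 13·162 + 27, 162 = 6·27).
27 does not divide 1965 (remainder 21), so no integer solutions.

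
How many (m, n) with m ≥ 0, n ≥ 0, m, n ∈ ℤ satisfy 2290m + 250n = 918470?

16

gcd(2290, 250):
  2290 = 9×250 + 40
  250 = 6×40 + 10
  40 = 4×10
so gcd(2290, 250) = 10.
Back-substitute for Bézout coefficients:
  10 = 250 - 6×40
  ... = 2290×(-6) + 250×(55)
Scale by 91847: one solution is (-551082, 5051585). Reduce m mod 25: (18, 3509).
General: m = 18 + 25t, n = 3509 - 229t.
m ≥ 0 ⇒ t ≥ 0; n ≥ 0 ⇒ t ≤ 15. So t ∈ [0, 15]: 16 solutions.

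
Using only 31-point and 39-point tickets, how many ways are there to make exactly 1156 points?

1

Need nonnegative integers with 31j + 39k = 1156.
gcd(31, 39) = 1, and 31·(-5) + 39·(4) = 1.
So (j₀, k₀) = (-5780, 4624); general j = -5780 + 39t, k = 4624 - 31t.
j ≥ 0 ⇒ t ≥ 149; k ≥ 0 ⇒ t ≤ 149. That's 1 value of t.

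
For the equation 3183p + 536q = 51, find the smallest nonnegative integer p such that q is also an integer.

437

gcd(3183, 536) = 1.
1 divides 51, so solutions exist.
By Bézout, 3183·(-65) + 536·(386) = 1.
Scale by 51/1 = 51: (p₀, q₀) = (-3315, 19686).
General solution: p = -3315 + 536t, q = 19686 - 3183t for integer t.
p ≥ 0: smallest is -3315 mod 536 = 437 (at t = 7), with q = -2595.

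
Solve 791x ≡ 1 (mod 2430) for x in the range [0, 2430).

gcd(2430, 791):
  2430 = 3×791 + 57
  791 = 13×57 + 50
  57 = 1×50 + 7
  50 = 7×7 + 1
  7 = 7×1
so gcd(2430, 791) = 1.
Back-substitute for Bézout coefficients:
  1 = 50 - 7×7
  ... = 791×(341) + 2430×(-111)
So 791×341 ≡ 1 (mod 2430), and 341 mod 2430 = 341.

341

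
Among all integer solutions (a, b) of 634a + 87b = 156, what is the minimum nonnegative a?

gcd(634, 87) = 1.
1 divides 156, so solutions exist.
By Bézout, 634*(7) + 87*(-51) = 1.
Scale by 156/1 = 156: (a₀, b₀) = (1092, -7956).
General solution: a = 1092 + 87t, b = -7956 - 634t for integer t.
a ≥ 0: smallest is 1092 mod 87 = 48 (at t = -12), with b = -348.

48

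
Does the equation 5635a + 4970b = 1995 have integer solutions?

gcd(5635, 4970):
  5635 = 1×4970 + 665
  4970 = 7×665 + 315
  665 = 2×315 + 35
  315 = 9×35
so gcd(5635, 4970) = 35.
35 divides 1995, so integer solutions exist.

yes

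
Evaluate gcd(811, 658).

gcd(811, 658) = 1  (811 = 1·658 + 153, 658 = 4·153 + 46, 153 = 3·46 + 15, 46 = 3·15 + 1, 15 = 15·1).

1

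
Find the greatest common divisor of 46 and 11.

gcd(46, 11):
  46 = 4×11 + 2
  11 = 5×2 + 1
  2 = 2×1
so gcd(46, 11) = 1.

1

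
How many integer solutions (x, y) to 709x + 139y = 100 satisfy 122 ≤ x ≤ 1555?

10

gcd(709, 139) = 1  (709 = 5×139 + 14, 139 = 9×14 + 13, 14 = 1×13 + 1, 13 = 13×1).
Back-substituting, 709×(10) + 139×(-51) = 1.
Scale by 100: particular solution (1000, -5100); reduce x mod 139: (27, -137).
General solution: x = 27 + 139t, y = -137 - 709t for integer t.
122 ≤ 27 + 139t ≤ 1555 gives t ∈ [1, 10], which is 10 values.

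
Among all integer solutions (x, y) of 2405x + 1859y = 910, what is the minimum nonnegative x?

97

gcd(2405, 1859):
  2405 = 1×1859 + 546
  1859 = 3×546 + 221
  546 = 2×221 + 104
  221 = 2×104 + 13
  104 = 8×13
so gcd(2405, 1859) = 13.
13 divides 910, so solutions exist.
Back-substitute for Bézout coefficients:
  13 = 221 - 2×104
  ... = 2405×(-17) + 1859×(22)
Scale by 910/13 = 70: (x₀, y₀) = (-1190, 1540).
General solution: x = -1190 + 143t, y = 1540 - 185t for integer t.
x ≥ 0: smallest is -1190 mod 143 = 97 (at t = 9), with y = -125.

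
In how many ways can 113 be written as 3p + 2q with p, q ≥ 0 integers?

19

gcd(3, 2) = 1.
By Bézout, 3*(1) + 2*(-1) = 1.
One solution: (1, 55).
General: p = 1 + 2t, q = 55 - 3t.
p ≥ 0 ⇒ t ≥ 0; q ≥ 0 ⇒ t ≤ 18. So t ∈ [0, 18]: 19 solutions.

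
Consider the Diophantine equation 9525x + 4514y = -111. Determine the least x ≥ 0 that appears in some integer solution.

2997

gcd(9525, 4514):
  9525 = 2·4514 + 497
  4514 = 9·497 + 41
  497 = 12·41 + 5
  41 = 8·5 + 1
  5 = 5·1
so gcd(9525, 4514) = 1.
1 divides -111, so solutions exist.
Back-substitute for Bézout coefficients:
  1 = 41 - 8·5
  ... = 9525·(-881) + 4514·(1859)
Scale by -111/1 = -111: (x₀, y₀) = (97791, -206349).
General solution: x = 97791 + 4514t, y = -206349 - 9525t for integer t.
x ≥ 0: smallest is 97791 mod 4514 = 2997 (at t = -21), with y = -6324.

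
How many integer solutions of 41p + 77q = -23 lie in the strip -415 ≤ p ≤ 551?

gcd(77, 41):
  77 = 1×41 + 36
  41 = 1×36 + 5
  36 = 7×5 + 1
  5 = 5×1
so gcd(77, 41) = 1.
Back-substitute for Bézout coefficients:
  1 = 36 - 7×5
  ... = 41×(-15) + 77×(8)
Scale by -23: particular solution (345, -184); reduce p mod 77: (37, -20).
General solution: p = 37 + 77t, q = -20 - 41t for integer t.
-415 ≤ 37 + 77t ≤ 551 gives t ∈ [-5, 6], which is 12 values.

12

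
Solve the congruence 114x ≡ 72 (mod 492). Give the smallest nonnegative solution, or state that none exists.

gcd(492, 114) = 6.
6 divides 72, so solutions exist.
By Bézout, 114*(13) + 492*(-3) = 6.
So 114*(13) ≡ 6 (mod 492); multiply by 12: x ≡ 156 (mod 82).
Smallest nonnegative: x = 156 mod 82 = 74.

74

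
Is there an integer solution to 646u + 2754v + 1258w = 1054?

gcd(2754, 646) = 34  (2754 = 4×646 + 170, 646 = 3×170 + 136, 170 = 1×136 + 34, 136 = 4×34).
gcd(34, 1258) = 34.
34 divides 1054, so integer solutions exist.

yes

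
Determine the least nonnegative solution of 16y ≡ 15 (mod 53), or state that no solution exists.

gcd(53, 16) = 1  (53 = 3*16 + 5, 16 = 3*5 + 1, 5 = 5*1).
1 divides 15, so solutions exist.
Back-substituting, 16*(10) + 53*(-3) = 1.
So 16*(10) ≡ 1 (mod 53); multiply by 15: y ≡ 150 (mod 53).
Smallest nonnegative: y = 150 mod 53 = 44.

44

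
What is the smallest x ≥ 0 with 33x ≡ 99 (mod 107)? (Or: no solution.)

gcd(107, 33):
  107 = 3·33 + 8
  33 = 4·8 + 1
  8 = 8·1
so gcd(107, 33) = 1.
1 divides 99, so solutions exist.
Back-substitute for Bézout coefficients:
  1 = 33 - 4·8
  ... = 33·(13) + 107·(-4)
So 33·(13) ≡ 1 (mod 107); multiply by 99: x ≡ 1287 (mod 107).
Smallest nonnegative: x = 1287 mod 107 = 3.

3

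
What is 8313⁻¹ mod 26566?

18059

gcd(26566, 8313):
  26566 = 3×8313 + 1627
  8313 = 5×1627 + 178
  1627 = 9×178 + 25
  178 = 7×25 + 3
  25 = 8×3 + 1
  3 = 3×1
so gcd(26566, 8313) = 1.
Back-substitute for Bézout coefficients:
  1 = 25 - 8×3
  ... = 8313×(-8507) + 26566×(2662)
So 8313×-8507 ≡ 1 (mod 26566), and -8507 mod 26566 = 18059.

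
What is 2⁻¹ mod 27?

14

gcd(27, 2):
  27 = 13×2 + 1
  2 = 2×1
so gcd(27, 2) = 1.
Back-substitute for Bézout coefficients:
  1 = 27 - 13×2
  ... = 2×(-13) + 27×(1)
So 2×-13 ≡ 1 (mod 27), and -13 mod 27 = 14.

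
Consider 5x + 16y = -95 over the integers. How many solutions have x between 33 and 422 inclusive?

24

gcd(16, 5) = 1.
By Bézout, 5*(-3) + 16*(1) = 1.
Particular solution: (13, -10).
General solution: x = 13 + 16t, y = -10 - 5t for integer t.
33 ≤ 13 + 16t ≤ 422 gives t ∈ [2, 25], which is 24 values.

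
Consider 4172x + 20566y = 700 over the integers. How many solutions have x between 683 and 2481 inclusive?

gcd(20566, 4172) = 14.
By Bézout, 4172*(350) + 20566*(-71) = 14.
Particular solution: (1341, -272).
General solution: x = 1341 + 1469t, y = -272 - 298t for integer t.
683 ≤ 1341 + 1469t ≤ 2481 gives t ∈ [0, 0], which is 1 value.

1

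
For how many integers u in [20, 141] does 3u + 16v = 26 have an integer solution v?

7

gcd(16, 3) = 1  (16 = 5×3 + 1, 3 = 3×1).
Back-substituting, 3×(-5) + 16×(1) = 1.
Scale by 26: particular solution (-130, 26); reduce u mod 16: (14, -1).
General solution: u = 14 + 16t, v = -1 - 3t for integer t.
20 ≤ 14 + 16t ≤ 141 gives t ∈ [1, 7], which is 7 values.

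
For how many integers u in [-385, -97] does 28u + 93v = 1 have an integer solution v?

3

gcd(93, 28) = 1  (93 = 3·28 + 9, 28 = 3·9 + 1, 9 = 9·1).
Back-substituting, 28·(10) + 93·(-3) = 1.
Scale by 1: particular solution (10, -3); reduce u mod 93: (10, -3).
General solution: u = 10 + 93t, v = -3 - 28t for integer t.
-385 ≤ 10 + 93t ≤ -97 gives t ∈ [-4, -2], which is 3 values.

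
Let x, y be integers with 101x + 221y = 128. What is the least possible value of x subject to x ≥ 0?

161

gcd(221, 101):
  221 = 2·101 + 19
  101 = 5·19 + 6
  19 = 3·6 + 1
  6 = 6·1
so gcd(221, 101) = 1.
1 divides 128, so solutions exist.
Back-substitute for Bézout coefficients:
  1 = 19 - 3·6
  ... = 101·(-35) + 221·(16)
Scale by 128/1 = 128: (x₀, y₀) = (-4480, 2048).
General solution: x = -4480 + 221t, y = 2048 - 101t for integer t.
x ≥ 0: smallest is -4480 mod 221 = 161 (at t = 21), with y = -73.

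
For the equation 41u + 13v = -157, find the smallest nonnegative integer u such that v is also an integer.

gcd(41, 13):
  41 = 3*13 + 2
  13 = 6*2 + 1
  2 = 2*1
so gcd(41, 13) = 1.
1 divides -157, so solutions exist.
Back-substitute for Bézout coefficients:
  1 = 13 - 6*2
  ... = 41*(-6) + 13*(19)
Scale by -157/1 = -157: (u₀, v₀) = (942, -2983).
General solution: u = 942 + 13t, v = -2983 - 41t for integer t.
u ≥ 0: smallest is 942 mod 13 = 6 (at t = -72), with v = -31.

6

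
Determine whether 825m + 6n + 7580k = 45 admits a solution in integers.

yes

gcd(825, 6) = 3.
gcd(3, 7580) = 1.
1 divides 45, so integer solutions exist.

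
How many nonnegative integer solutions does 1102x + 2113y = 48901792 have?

gcd(2113, 1102):
  2113 = 1*1102 + 1011
  1102 = 1*1011 + 91
  1011 = 11*91 + 10
  91 = 9*10 + 1
  10 = 10*1
so gcd(2113, 1102) = 1.
Back-substitute for Bézout coefficients:
  1 = 91 - 9*10
  ... = 1102*(209) + 2113*(-109)
Scale by 48901792: one solution is (10220474528, -5330295328). Reduce x mod 2113: (1291, 22470).
General: x = 1291 + 2113t, y = 22470 - 1102t.
x ≥ 0 ⇒ t ≥ 0; y ≥ 0 ⇒ t ≤ 20. So t ∈ [0, 20]: 21 solutions.

21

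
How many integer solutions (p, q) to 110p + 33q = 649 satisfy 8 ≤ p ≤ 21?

gcd(110, 33) = 11  (110 = 3·33 + 11, 33 = 3·11).
Back-substituting, 110·(1) + 33·(-3) = 11.
Scale by 59: particular solution (59, -177); reduce p mod 3: (2, 13).
General solution: p = 2 + 3t, q = 13 - 10t for integer t.
8 ≤ 2 + 3t ≤ 21 gives t ∈ [2, 6], which is 5 values.

5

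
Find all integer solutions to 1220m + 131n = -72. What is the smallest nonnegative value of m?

27

gcd(1220, 131):
  1220 = 9*131 + 41
  131 = 3*41 + 8
  41 = 5*8 + 1
  8 = 8*1
so gcd(1220, 131) = 1.
1 divides -72, so solutions exist.
Back-substitute for Bézout coefficients:
  1 = 41 - 5*8
  ... = 1220*(16) + 131*(-149)
Scale by -72/1 = -72: (m₀, n₀) = (-1152, 10728).
General solution: m = -1152 + 131t, n = 10728 - 1220t for integer t.
m ≥ 0: smallest is -1152 mod 131 = 27 (at t = 9), with n = -252.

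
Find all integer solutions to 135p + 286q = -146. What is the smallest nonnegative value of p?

gcd(286, 135):
  286 = 2×135 + 16
  135 = 8×16 + 7
  16 = 2×7 + 2
  7 = 3×2 + 1
  2 = 2×1
so gcd(286, 135) = 1.
1 divides -146, so solutions exist.
Back-substitute for Bézout coefficients:
  1 = 7 - 3×2
  ... = 135×(125) + 286×(-59)
Scale by -146/1 = -146: (p₀, q₀) = (-18250, 8614).
General solution: p = -18250 + 286t, q = 8614 - 135t for integer t.
p ≥ 0: smallest is -18250 mod 286 = 54 (at t = 64), with q = -26.

54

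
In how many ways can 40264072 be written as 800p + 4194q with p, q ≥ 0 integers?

gcd(4194, 800):
  4194 = 5×800 + 194
  800 = 4×194 + 24
  194 = 8×24 + 2
  24 = 12×2
so gcd(4194, 800) = 2.
Back-substitute for Bézout coefficients:
  2 = 194 - 8×24
  ... = 800×(-173) + 4194×(33)
Scale by 20132036: one solution is (-3482842228, 664357188). Reduce p mod 2097: (65, 9588).
General: p = 65 + 2097t, q = 9588 - 400t.
p ≥ 0 ⇒ t ≥ 0; q ≥ 0 ⇒ t ≤ 23. So t ∈ [0, 23]: 24 solutions.

24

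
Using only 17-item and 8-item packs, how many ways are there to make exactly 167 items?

1

Need nonnegative integers with 17j + 8k = 167.
gcd(17, 8) = 1, and 17·(1) + 8·(-2) = 1.
So (j₀, k₀) = (167, -334); general j = 167 + 8t, k = -334 - 17t.
j ≥ 0 ⇒ t ≥ -20; k ≥ 0 ⇒ t ≤ -20. That's 1 value of t.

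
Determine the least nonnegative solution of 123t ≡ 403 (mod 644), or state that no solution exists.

gcd(644, 123) = 1.
1 divides 403, so solutions exist.
By Bézout, 123·(-89) + 644·(17) = 1.
So 123·(-89) ≡ 1 (mod 644); multiply by 403: t ≡ -35867 (mod 644).
Smallest nonnegative: t = -35867 mod 644 = 197.

197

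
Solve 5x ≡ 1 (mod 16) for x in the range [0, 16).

13

gcd(16, 5):
  16 = 3·5 + 1
  5 = 5·1
so gcd(16, 5) = 1.
Back-substitute for Bézout coefficients:
  1 = 16 - 3·5
  ... = 5·(-3) + 16·(1)
So 5·-3 ≡ 1 (mod 16), and -3 mod 16 = 13.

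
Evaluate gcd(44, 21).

gcd(44, 21):
  44 = 2·21 + 2
  21 = 10·2 + 1
  2 = 2·1
so gcd(44, 21) = 1.

1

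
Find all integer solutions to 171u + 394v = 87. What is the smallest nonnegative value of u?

gcd(394, 171):
  394 = 2·171 + 52
  171 = 3·52 + 15
  52 = 3·15 + 7
  15 = 2·7 + 1
  7 = 7·1
so gcd(394, 171) = 1.
1 divides 87, so solutions exist.
Back-substitute for Bézout coefficients:
  1 = 15 - 2·7
  ... = 171·(53) + 394·(-23)
Scale by 87/1 = 87: (u₀, v₀) = (4611, -2001).
General solution: u = 4611 + 394t, v = -2001 - 171t for integer t.
u ≥ 0: smallest is 4611 mod 394 = 277 (at t = -11), with v = -120.

277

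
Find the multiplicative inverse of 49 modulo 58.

45

gcd(58, 49) = 1  (58 = 1·49 + 9, 49 = 5·9 + 4, 9 = 2·4 + 1, 4 = 4·1).
Back-substituting, 49·(-13) + 58·(11) = 1.
So 49·-13 ≡ 1 (mod 58), and -13 mod 58 = 45.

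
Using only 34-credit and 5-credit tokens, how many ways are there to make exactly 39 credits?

1

Need nonnegative integers with 34j + 5k = 39.
gcd(34, 5) = 1, and 34·(-1) + 5·(7) = 1.
So (j₀, k₀) = (-39, 273); general j = -39 + 5t, k = 273 - 34t.
j ≥ 0 ⇒ t ≥ 8; k ≥ 0 ⇒ t ≤ 8. That's 1 value of t.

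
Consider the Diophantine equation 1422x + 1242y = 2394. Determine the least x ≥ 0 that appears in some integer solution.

gcd(1422, 1242) = 18  (1422 = 1*1242 + 180, 1242 = 6*180 + 162, 180 = 1*162 + 18, 162 = 9*18).
18 divides 2394, so solutions exist.
Back-substituting, 1422*(7) + 1242*(-8) = 18.
Scale by 2394/18 = 133: (x₀, y₀) = (931, -1064).
General solution: x = 931 + 69t, y = -1064 - 79t for integer t.
x ≥ 0: smallest is 931 mod 69 = 34 (at t = -13), with y = -37.

34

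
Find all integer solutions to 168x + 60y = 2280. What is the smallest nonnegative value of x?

gcd(168, 60) = 12  (168 = 2*60 + 48, 60 = 1*48 + 12, 48 = 4*12).
12 divides 2280, so solutions exist.
Back-substituting, 168*(-1) + 60*(3) = 12.
Scale by 2280/12 = 190: (x₀, y₀) = (-190, 570).
General solution: x = -190 + 5t, y = 570 - 14t for integer t.
x ≥ 0: smallest is -190 mod 5 = 0 (at t = 38), with y = 38.

0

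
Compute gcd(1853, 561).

gcd(1853, 561) = 17  (1853 = 3×561 + 170, 561 = 3×170 + 51, 170 = 3×51 + 17, 51 = 3×17).

17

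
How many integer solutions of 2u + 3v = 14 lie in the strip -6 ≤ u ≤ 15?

7

gcd(3, 2):
  3 = 1×2 + 1
  2 = 2×1
so gcd(3, 2) = 1.
Back-substitute for Bézout coefficients:
  1 = 3 - 1×2
  ... = 2×(-1) + 3×(1)
Scale by 14: particular solution (-14, 14); reduce u mod 3: (1, 4).
General solution: u = 1 + 3t, v = 4 - 2t for integer t.
-6 ≤ 1 + 3t ≤ 15 gives t ∈ [-2, 4], which is 7 values.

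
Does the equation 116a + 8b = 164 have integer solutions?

gcd(116, 8) = 4.
4 divides 164, so integer solutions exist.

yes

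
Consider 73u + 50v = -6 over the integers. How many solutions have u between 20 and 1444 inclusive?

gcd(73, 50) = 1.
By Bézout, 73×(-13) + 50×(19) = 1.
Particular solution: (28, -41).
General solution: u = 28 + 50t, v = -41 - 73t for integer t.
20 ≤ 28 + 50t ≤ 1444 gives t ∈ [0, 28], which is 29 values.

29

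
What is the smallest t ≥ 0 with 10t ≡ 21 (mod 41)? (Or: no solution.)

gcd(41, 10):
  41 = 4×10 + 1
  10 = 10×1
so gcd(41, 10) = 1.
1 divides 21, so solutions exist.
Back-substitute for Bézout coefficients:
  1 = 41 - 4×10
  ... = 10×(-4) + 41×(1)
So 10×(-4) ≡ 1 (mod 41); multiply by 21: t ≡ -84 (mod 41).
Smallest nonnegative: t = -84 mod 41 = 39.

39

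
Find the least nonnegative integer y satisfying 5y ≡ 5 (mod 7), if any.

gcd(7, 5) = 1.
1 divides 5, so solutions exist.
By Bézout, 5*(3) + 7*(-2) = 1.
So 5*(3) ≡ 1 (mod 7); multiply by 5: y ≡ 15 (mod 7).
Smallest nonnegative: y = 15 mod 7 = 1.

1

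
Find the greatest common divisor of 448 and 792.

gcd(792, 448):
  792 = 1*448 + 344
  448 = 1*344 + 104
  344 = 3*104 + 32
  104 = 3*32 + 8
  32 = 4*8
so gcd(792, 448) = 8.

8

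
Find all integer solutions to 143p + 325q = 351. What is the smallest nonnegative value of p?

7

gcd(325, 143) = 13.
13 divides 351, so solutions exist.
By Bézout, 143*(-9) + 325*(4) = 13.
Scale by 351/13 = 27: (p₀, q₀) = (-243, 108).
General solution: p = -243 + 25t, q = 108 - 11t for integer t.
p ≥ 0: smallest is -243 mod 25 = 7 (at t = 10), with q = -2.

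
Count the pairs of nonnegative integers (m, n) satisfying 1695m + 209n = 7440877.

21

gcd(1695, 209) = 1.
By Bézout, 1695×(100) + 209×(-811) = 1.
One solution: (48, 35213).
General: m = 48 + 209t, n = 35213 - 1695t.
m ≥ 0 ⇒ t ≥ 0; n ≥ 0 ⇒ t ≤ 20. So t ∈ [0, 20]: 21 solutions.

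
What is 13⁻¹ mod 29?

9

gcd(29, 13) = 1  (29 = 2×13 + 3, 13 = 4×3 + 1, 3 = 3×1).
Back-substituting, 13×(9) + 29×(-4) = 1.
So 13×9 ≡ 1 (mod 29), and 9 mod 29 = 9.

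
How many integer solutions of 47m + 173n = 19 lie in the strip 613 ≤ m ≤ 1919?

gcd(173, 47) = 1  (173 = 3·47 + 32, 47 = 1·32 + 15, 32 = 2·15 + 2, 15 = 7·2 + 1, 2 = 2·1).
Back-substituting, 47·(81) + 173·(-22) = 1.
Scale by 19: particular solution (1539, -418); reduce m mod 173: (155, -42).
General solution: m = 155 + 173t, n = -42 - 47t for integer t.
613 ≤ 155 + 173t ≤ 1919 gives t ∈ [3, 10], which is 8 values.

8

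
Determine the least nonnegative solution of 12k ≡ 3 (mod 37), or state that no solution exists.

28

gcd(37, 12) = 1.
1 divides 3, so solutions exist.
By Bézout, 12×(-3) + 37×(1) = 1.
So 12×(-3) ≡ 1 (mod 37); multiply by 3: k ≡ -9 (mod 37).
Smallest nonnegative: k = -9 mod 37 = 28.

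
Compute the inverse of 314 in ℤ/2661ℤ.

500

gcd(2661, 314):
  2661 = 8*314 + 149
  314 = 2*149 + 16
  149 = 9*16 + 5
  16 = 3*5 + 1
  5 = 5*1
so gcd(2661, 314) = 1.
Back-substitute for Bézout coefficients:
  1 = 16 - 3*5
  ... = 314*(500) + 2661*(-59)
So 314*500 ≡ 1 (mod 2661), and 500 mod 2661 = 500.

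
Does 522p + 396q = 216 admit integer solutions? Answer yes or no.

yes

gcd(522, 396):
  522 = 1×396 + 126
  396 = 3×126 + 18
  126 = 7×18
so gcd(522, 396) = 18.
18 divides 216, so integer solutions exist.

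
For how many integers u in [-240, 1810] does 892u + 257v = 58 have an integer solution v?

8

gcd(892, 257) = 1  (892 = 3×257 + 121, 257 = 2×121 + 15, 121 = 8×15 + 1, 15 = 15×1).
Back-substituting, 892×(17) + 257×(-59) = 1.
Scale by 58: particular solution (986, -3422); reduce u mod 257: (215, -746).
General solution: u = 215 + 257t, v = -746 - 892t for integer t.
-240 ≤ 215 + 257t ≤ 1810 gives t ∈ [-1, 6], which is 8 values.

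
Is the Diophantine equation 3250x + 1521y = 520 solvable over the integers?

gcd(3250, 1521):
  3250 = 2×1521 + 208
  1521 = 7×208 + 65
  208 = 3×65 + 13
  65 = 5×13
so gcd(3250, 1521) = 13.
13 divides 520, so integer solutions exist.

yes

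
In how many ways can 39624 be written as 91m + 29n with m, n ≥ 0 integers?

15

gcd(91, 29):
  91 = 3·29 + 4
  29 = 7·4 + 1
  4 = 4·1
so gcd(91, 29) = 1.
Back-substitute for Bézout coefficients:
  1 = 29 - 7·4
  ... = 91·(-7) + 29·(22)
Scale by 39624: one solution is (-277368, 871728). Reduce m mod 29: (17, 1313).
General: m = 17 + 29t, n = 1313 - 91t.
m ≥ 0 ⇒ t ≥ 0; n ≥ 0 ⇒ t ≤ 14. So t ∈ [0, 14]: 15 solutions.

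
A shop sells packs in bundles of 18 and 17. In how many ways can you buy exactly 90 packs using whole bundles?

Need nonnegative integers with 18j + 17k = 90.
gcd(18, 17) = 1, and 18·(1) + 17·(-1) = 1.
So (j₀, k₀) = (90, -90); general j = 90 + 17t, k = -90 - 18t.
j ≥ 0 ⇒ t ≥ -5; k ≥ 0 ⇒ t ≤ -5. That's 1 value of t.

1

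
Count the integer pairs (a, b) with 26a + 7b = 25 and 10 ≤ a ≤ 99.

13

gcd(26, 7) = 1.
By Bézout, 26×(3) + 7×(-11) = 1.
Particular solution: (5, -15).
General solution: a = 5 + 7t, b = -15 - 26t for integer t.
10 ≤ 5 + 7t ≤ 99 gives t ∈ [1, 13], which is 13 values.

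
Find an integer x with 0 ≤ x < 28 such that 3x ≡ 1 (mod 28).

19

gcd(28, 3):
  28 = 9·3 + 1
  3 = 3·1
so gcd(28, 3) = 1.
Back-substitute for Bézout coefficients:
  1 = 28 - 9·3
  ... = 3·(-9) + 28·(1)
So 3·-9 ≡ 1 (mod 28), and -9 mod 28 = 19.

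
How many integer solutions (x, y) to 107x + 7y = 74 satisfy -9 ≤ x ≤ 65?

11

gcd(107, 7) = 1  (107 = 15×7 + 2, 7 = 3×2 + 1, 2 = 2×1).
Back-substituting, 107×(-3) + 7×(46) = 1.
Scale by 74: particular solution (-222, 3404); reduce x mod 7: (2, -20).
General solution: x = 2 + 7t, y = -20 - 107t for integer t.
-9 ≤ 2 + 7t ≤ 65 gives t ∈ [-1, 9], which is 11 values.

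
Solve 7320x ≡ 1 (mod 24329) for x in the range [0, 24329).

19646

gcd(24329, 7320):
  24329 = 3×7320 + 2369
  7320 = 3×2369 + 213
  2369 = 11×213 + 26
  213 = 8×26 + 5
  26 = 5×5 + 1
  5 = 5×1
so gcd(24329, 7320) = 1.
Back-substitute for Bézout coefficients:
  1 = 26 - 5×5
  ... = 7320×(-4683) + 24329×(1409)
So 7320×-4683 ≡ 1 (mod 24329), and -4683 mod 24329 = 19646.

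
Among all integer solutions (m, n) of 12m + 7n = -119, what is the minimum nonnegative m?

gcd(12, 7):
  12 = 1*7 + 5
  7 = 1*5 + 2
  5 = 2*2 + 1
  2 = 2*1
so gcd(12, 7) = 1.
1 divides -119, so solutions exist.
Back-substitute for Bézout coefficients:
  1 = 5 - 2*2
  ... = 12*(3) + 7*(-5)
Scale by -119/1 = -119: (m₀, n₀) = (-357, 595).
General solution: m = -357 + 7t, n = 595 - 12t for integer t.
m ≥ 0: smallest is -357 mod 7 = 0 (at t = 51), with n = -17.

0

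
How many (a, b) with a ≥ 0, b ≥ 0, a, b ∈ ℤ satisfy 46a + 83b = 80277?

21

gcd(83, 46):
  83 = 1×46 + 37
  46 = 1×37 + 9
  37 = 4×9 + 1
  9 = 9×1
so gcd(83, 46) = 1.
Back-substitute for Bézout coefficients:
  1 = 37 - 4×9
  ... = 46×(-9) + 83×(5)
Scale by 80277: one solution is (-722493, 401385). Reduce a mod 83: (22, 955).
General: a = 22 + 83t, b = 955 - 46t.
a ≥ 0 ⇒ t ≥ 0; b ≥ 0 ⇒ t ≤ 20. So t ∈ [0, 20]: 21 solutions.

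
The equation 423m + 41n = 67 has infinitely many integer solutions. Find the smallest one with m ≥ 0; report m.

gcd(423, 41):
  423 = 10×41 + 13
  41 = 3×13 + 2
  13 = 6×2 + 1
  2 = 2×1
so gcd(423, 41) = 1.
1 divides 67, so solutions exist.
Back-substitute for Bézout coefficients:
  1 = 13 - 6×2
  ... = 423×(19) + 41×(-196)
Scale by 67/1 = 67: (m₀, n₀) = (1273, -13132).
General solution: m = 1273 + 41t, n = -13132 - 423t for integer t.
m ≥ 0: smallest is 1273 mod 41 = 2 (at t = -31), with n = -19.

2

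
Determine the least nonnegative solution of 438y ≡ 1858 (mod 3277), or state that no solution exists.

513

gcd(3277, 438):
  3277 = 7×438 + 211
  438 = 2×211 + 16
  211 = 13×16 + 3
  16 = 5×3 + 1
  3 = 3×1
so gcd(3277, 438) = 1.
1 divides 1858, so solutions exist.
Back-substitute for Bézout coefficients:
  1 = 16 - 5×3
  ... = 438×(1025) + 3277×(-137)
So 438×(1025) ≡ 1 (mod 3277); multiply by 1858: y ≡ 1904450 (mod 3277).
Smallest nonnegative: y = 1904450 mod 3277 = 513.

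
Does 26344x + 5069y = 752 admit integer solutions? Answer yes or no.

no

gcd(26344, 5069) = 37  (26344 = 5*5069 + 999, 5069 = 5*999 + 74, 999 = 13*74 + 37, 74 = 2*37).
37 does not divide 752 (remainder 12), so no integer solutions.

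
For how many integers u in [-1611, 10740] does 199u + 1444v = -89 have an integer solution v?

8

gcd(1444, 199) = 1.
By Bézout, 199×(283) + 1444×(-39) = 1.
Particular solution: (805, -111).
General solution: u = 805 + 1444t, v = -111 - 199t for integer t.
-1611 ≤ 805 + 1444t ≤ 10740 gives t ∈ [-1, 6], which is 8 values.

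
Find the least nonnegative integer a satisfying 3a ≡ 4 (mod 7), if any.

gcd(7, 3) = 1.
1 divides 4, so solutions exist.
By Bézout, 3*(-2) + 7*(1) = 1.
So 3*(-2) ≡ 1 (mod 7); multiply by 4: a ≡ -8 (mod 7).
Smallest nonnegative: a = -8 mod 7 = 6.

6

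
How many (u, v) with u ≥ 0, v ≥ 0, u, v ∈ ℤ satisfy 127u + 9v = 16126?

14

gcd(127, 9) = 1  (127 = 14×9 + 1, 9 = 9×1).
Back-substituting, 127×(1) + 9×(-14) = 1.
Scale by 16126: one solution is (16126, -225764). Reduce u mod 9: (7, 1693).
General: u = 7 + 9t, v = 1693 - 127t.
u ≥ 0 ⇒ t ≥ 0; v ≥ 0 ⇒ t ≤ 13. So t ∈ [0, 13]: 14 solutions.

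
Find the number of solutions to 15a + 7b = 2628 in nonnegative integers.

25

gcd(15, 7):
  15 = 2·7 + 1
  7 = 7·1
so gcd(15, 7) = 1.
Back-substitute for Bézout coefficients:
  1 = 15 - 2·7
  ... = 15·(1) + 7·(-2)
Scale by 2628: one solution is (2628, -5256). Reduce a mod 7: (3, 369).
General: a = 3 + 7t, b = 369 - 15t.
a ≥ 0 ⇒ t ≥ 0; b ≥ 0 ⇒ t ≤ 24. So t ∈ [0, 24]: 25 solutions.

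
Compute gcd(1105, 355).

gcd(1105, 355):
  1105 = 3·355 + 40
  355 = 8·40 + 35
  40 = 1·35 + 5
  35 = 7·5
so gcd(1105, 355) = 5.

5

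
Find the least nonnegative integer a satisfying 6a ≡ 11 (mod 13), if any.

gcd(13, 6):
  13 = 2·6 + 1
  6 = 6·1
so gcd(13, 6) = 1.
1 divides 11, so solutions exist.
Back-substitute for Bézout coefficients:
  1 = 13 - 2·6
  ... = 6·(-2) + 13·(1)
So 6·(-2) ≡ 1 (mod 13); multiply by 11: a ≡ -22 (mod 13).
Smallest nonnegative: a = -22 mod 13 = 4.

4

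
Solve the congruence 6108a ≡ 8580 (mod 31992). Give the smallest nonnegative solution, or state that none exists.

gcd(31992, 6108):
  31992 = 5*6108 + 1452
  6108 = 4*1452 + 300
  1452 = 4*300 + 252
  300 = 1*252 + 48
  252 = 5*48 + 12
  48 = 4*12
so gcd(31992, 6108) = 12.
12 divides 8580, so solutions exist.
Back-substitute for Bézout coefficients:
  12 = 252 - 5*48
  ... = 6108*(-639) + 31992*(122)
So 6108*(-639) ≡ 12 (mod 31992); multiply by 715: a ≡ -456885 (mod 2666).
Smallest nonnegative: a = -456885 mod 2666 = 1667.

1667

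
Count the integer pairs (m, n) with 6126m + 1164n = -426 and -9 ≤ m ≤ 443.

3

gcd(6126, 1164) = 6.
By Bézout, 6126*(-19) + 1164*(100) = 6.
Particular solution: (185, -974).
General solution: m = 185 + 194t, n = -974 - 1021t for integer t.
-9 ≤ 185 + 194t ≤ 443 gives t ∈ [-1, 1], which is 3 values.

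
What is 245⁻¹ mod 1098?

977

gcd(1098, 245) = 1.
By Bézout, 245×(-121) + 1098×(27) = 1.
So 245×-121 ≡ 1 (mod 1098), and -121 mod 1098 = 977.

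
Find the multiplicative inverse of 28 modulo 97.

gcd(97, 28) = 1  (97 = 3·28 + 13, 28 = 2·13 + 2, 13 = 6·2 + 1, 2 = 2·1).
Back-substituting, 28·(-45) + 97·(13) = 1.
So 28·-45 ≡ 1 (mod 97), and -45 mod 97 = 52.

52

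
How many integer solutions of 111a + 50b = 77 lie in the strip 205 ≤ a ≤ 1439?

gcd(111, 50) = 1  (111 = 2×50 + 11, 50 = 4×11 + 6, 11 = 1×6 + 5, 6 = 1×5 + 1, 5 = 5×1).
Back-substituting, 111×(-9) + 50×(20) = 1.
Scale by 77: particular solution (-693, 1540); reduce a mod 50: (7, -14).
General solution: a = 7 + 50t, b = -14 - 111t for integer t.
205 ≤ 7 + 50t ≤ 1439 gives t ∈ [4, 28], which is 25 values.

25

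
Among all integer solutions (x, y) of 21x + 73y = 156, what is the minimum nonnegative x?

70

gcd(73, 21) = 1.
1 divides 156, so solutions exist.
By Bézout, 21×(7) + 73×(-2) = 1.
Scale by 156/1 = 156: (x₀, y₀) = (1092, -312).
General solution: x = 1092 + 73t, y = -312 - 21t for integer t.
x ≥ 0: smallest is 1092 mod 73 = 70 (at t = -14), with y = -18.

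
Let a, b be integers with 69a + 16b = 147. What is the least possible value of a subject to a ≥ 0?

7

gcd(69, 16) = 1.
1 divides 147, so solutions exist.
By Bézout, 69×(-3) + 16×(13) = 1.
Scale by 147/1 = 147: (a₀, b₀) = (-441, 1911).
General solution: a = -441 + 16t, b = 1911 - 69t for integer t.
a ≥ 0: smallest is -441 mod 16 = 7 (at t = 28), with b = -21.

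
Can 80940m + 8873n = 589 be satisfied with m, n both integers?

gcd(80940, 8873) = 19  (80940 = 9×8873 + 1083, 8873 = 8×1083 + 209, 1083 = 5×209 + 38, 209 = 5×38 + 19, 38 = 2×19).
19 divides 589, so integer solutions exist.

yes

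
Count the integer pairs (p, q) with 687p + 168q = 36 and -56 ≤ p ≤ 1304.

24

gcd(687, 168) = 3  (687 = 4·168 + 15, 168 = 11·15 + 3, 15 = 5·3).
Back-substituting, 687·(-11) + 168·(45) = 3.
Scale by 12: particular solution (-132, 540); reduce p mod 56: (36, -147).
General solution: p = 36 + 56t, q = -147 - 229t for integer t.
-56 ≤ 36 + 56t ≤ 1304 gives t ∈ [-1, 22], which is 24 values.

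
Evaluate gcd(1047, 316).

1

gcd(1047, 316):
  1047 = 3*316 + 99
  316 = 3*99 + 19
  99 = 5*19 + 4
  19 = 4*4 + 3
  4 = 1*3 + 1
  3 = 3*1
so gcd(1047, 316) = 1.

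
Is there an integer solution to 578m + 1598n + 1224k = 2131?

gcd(1598, 578) = 34  (1598 = 2×578 + 442, 578 = 1×442 + 136, 442 = 3×136 + 34, 136 = 4×34).
gcd(34, 1224) = 34.
34 does not divide 2131 (remainder 23), so no integer solutions.

no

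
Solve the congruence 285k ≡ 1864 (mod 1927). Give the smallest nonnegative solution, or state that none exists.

gcd(1927, 285) = 1.
1 divides 1864, so solutions exist.
By Bézout, 285·(-595) + 1927·(88) = 1.
So 285·(-595) ≡ 1 (mod 1927); multiply by 1864: k ≡ -1109080 (mod 1927).
Smallest nonnegative: k = -1109080 mod 1927 = 872.

872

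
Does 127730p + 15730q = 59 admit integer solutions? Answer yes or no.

gcd(127730, 15730) = 10  (127730 = 8*15730 + 1890, 15730 = 8*1890 + 610, 1890 = 3*610 + 60, 610 = 10*60 + 10, 60 = 6*10).
10 does not divide 59 (remainder 9), so no integer solutions.

no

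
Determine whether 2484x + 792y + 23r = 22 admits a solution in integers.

yes

gcd(2484, 792) = 36  (2484 = 3·792 + 108, 792 = 7·108 + 36, 108 = 3·36).
gcd(36, 23) = 1.
1 divides 22, so integer solutions exist.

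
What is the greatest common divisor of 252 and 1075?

1

gcd(1075, 252) = 1  (1075 = 4×252 + 67, 252 = 3×67 + 51, 67 = 1×51 + 16, 51 = 3×16 + 3, 16 = 5×3 + 1, 3 = 3×1).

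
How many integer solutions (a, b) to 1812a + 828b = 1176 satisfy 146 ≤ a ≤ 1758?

23

gcd(1812, 828) = 12.
By Bézout, 1812*(16) + 828*(-35) = 12.
Particular solution: (50, -108).
General solution: a = 50 + 69t, b = -108 - 151t for integer t.
146 ≤ 50 + 69t ≤ 1758 gives t ∈ [2, 24], which is 23 values.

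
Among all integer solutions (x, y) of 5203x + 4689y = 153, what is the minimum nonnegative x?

648

gcd(5203, 4689):
  5203 = 1×4689 + 514
  4689 = 9×514 + 63
  514 = 8×63 + 10
  63 = 6×10 + 3
  10 = 3×3 + 1
  3 = 3×1
so gcd(5203, 4689) = 1.
1 divides 153, so solutions exist.
Back-substitute for Bézout coefficients:
  1 = 10 - 3×3
  ... = 5203×(1414) + 4689×(-1569)
Scale by 153/1 = 153: (x₀, y₀) = (216342, -240057).
General solution: x = 216342 + 4689t, y = -240057 - 5203t for integer t.
x ≥ 0: smallest is 216342 mod 4689 = 648 (at t = -46), with y = -719.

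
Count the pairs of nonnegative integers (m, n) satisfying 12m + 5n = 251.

4

gcd(12, 5) = 1.
By Bézout, 12×(-2) + 5×(5) = 1.
One solution: (3, 43).
General: m = 3 + 5t, n = 43 - 12t.
m ≥ 0 ⇒ t ≥ 0; n ≥ 0 ⇒ t ≤ 3. So t ∈ [0, 3]: 4 solutions.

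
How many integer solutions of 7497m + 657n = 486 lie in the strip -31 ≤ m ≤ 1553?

21

gcd(7497, 657):
  7497 = 11·657 + 270
  657 = 2·270 + 117
  270 = 2·117 + 36
  117 = 3·36 + 9
  36 = 4·9
so gcd(7497, 657) = 9.
Back-substitute for Bézout coefficients:
  9 = 117 - 3·36
  ... = 7497·(-17) + 657·(194)
Scale by 54: particular solution (-918, 10476); reduce m mod 73: (31, -353).
General solution: m = 31 + 73t, n = -353 - 833t for integer t.
-31 ≤ 31 + 73t ≤ 1553 gives t ∈ [0, 20], which is 21 values.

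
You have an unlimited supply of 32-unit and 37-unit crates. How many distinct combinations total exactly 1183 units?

1

Need nonnegative integers with 32j + 37k = 1183.
gcd(32, 37) = 1, and 32·(-15) + 37·(13) = 1.
So (j₀, k₀) = (-17745, 15379); general j = -17745 + 37t, k = 15379 - 32t.
j ≥ 0 ⇒ t ≥ 480; k ≥ 0 ⇒ t ≤ 480. That's 1 value of t.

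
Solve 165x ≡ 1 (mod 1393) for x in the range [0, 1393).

954

gcd(1393, 165) = 1  (1393 = 8×165 + 73, 165 = 2×73 + 19, 73 = 3×19 + 16, 19 = 1×16 + 3, 16 = 5×3 + 1, 3 = 3×1).
Back-substituting, 165×(-439) + 1393×(52) = 1.
So 165×-439 ≡ 1 (mod 1393), and -439 mod 1393 = 954.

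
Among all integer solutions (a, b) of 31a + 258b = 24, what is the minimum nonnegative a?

84

gcd(258, 31):
  258 = 8·31 + 10
  31 = 3·10 + 1
  10 = 10·1
so gcd(258, 31) = 1.
1 divides 24, so solutions exist.
Back-substitute for Bézout coefficients:
  1 = 31 - 3·10
  ... = 31·(25) + 258·(-3)
Scale by 24/1 = 24: (a₀, b₀) = (600, -72).
General solution: a = 600 + 258t, b = -72 - 31t for integer t.
a ≥ 0: smallest is 600 mod 258 = 84 (at t = -2), with b = -10.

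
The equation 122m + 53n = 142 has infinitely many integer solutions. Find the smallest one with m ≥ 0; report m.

42

gcd(122, 53):
  122 = 2×53 + 16
  53 = 3×16 + 5
  16 = 3×5 + 1
  5 = 5×1
so gcd(122, 53) = 1.
1 divides 142, so solutions exist.
Back-substitute for Bézout coefficients:
  1 = 16 - 3×5
  ... = 122×(10) + 53×(-23)
Scale by 142/1 = 142: (m₀, n₀) = (1420, -3266).
General solution: m = 1420 + 53t, n = -3266 - 122t for integer t.
m ≥ 0: smallest is 1420 mod 53 = 42 (at t = -26), with n = -94.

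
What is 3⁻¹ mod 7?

gcd(7, 3) = 1.
By Bézout, 3*(-2) + 7*(1) = 1.
So 3*-2 ≡ 1 (mod 7), and -2 mod 7 = 5.

5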